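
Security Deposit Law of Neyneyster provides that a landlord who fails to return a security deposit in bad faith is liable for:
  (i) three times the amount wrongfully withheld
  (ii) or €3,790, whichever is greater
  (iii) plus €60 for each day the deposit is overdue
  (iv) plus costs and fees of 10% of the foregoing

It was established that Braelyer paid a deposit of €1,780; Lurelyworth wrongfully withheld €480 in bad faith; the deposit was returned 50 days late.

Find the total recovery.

€7,469

Trebled: 3 × €480 = €1,440
Minimum €3,790: €1,440 is below the minimum → €3,790
Late-return penalty: 50 × €60 = €3,000
Damages plus late penalty: €3,790 + €3,000 = €6,790
Costs and fees: 10% of €6,790 = €679
Total recovery: €6,790 + €679 = €7,469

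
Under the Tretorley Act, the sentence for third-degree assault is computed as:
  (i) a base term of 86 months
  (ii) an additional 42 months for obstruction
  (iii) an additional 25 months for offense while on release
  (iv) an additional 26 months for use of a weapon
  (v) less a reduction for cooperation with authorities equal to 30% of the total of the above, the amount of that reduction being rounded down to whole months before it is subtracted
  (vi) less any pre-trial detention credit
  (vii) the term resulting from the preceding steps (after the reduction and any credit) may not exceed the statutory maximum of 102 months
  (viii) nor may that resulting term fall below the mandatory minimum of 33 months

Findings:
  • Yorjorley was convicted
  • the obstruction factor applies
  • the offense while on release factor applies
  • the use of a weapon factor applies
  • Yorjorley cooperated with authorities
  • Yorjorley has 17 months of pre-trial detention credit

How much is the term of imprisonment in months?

Obstruction enhancement: +42 months
Offense while on release enhancement: +25 months
Use of a weapon enhancement: +26 months
Adjusted term: 86 months + 42 months + 25 months + 26 months = 179 months
Cooperation with authorities reduction: 30% of 179 months = 53 months (rounded down)
After reduction: 179 − 53 = 126 months
Less pre-trial detention credit: 126 months − 17 months = 109 months
Cap at 102 months: 109 months exceeds the cap → 102 months
Minimum 33 months: 102 months meets the minimum, no increase.

Sentence: 102 months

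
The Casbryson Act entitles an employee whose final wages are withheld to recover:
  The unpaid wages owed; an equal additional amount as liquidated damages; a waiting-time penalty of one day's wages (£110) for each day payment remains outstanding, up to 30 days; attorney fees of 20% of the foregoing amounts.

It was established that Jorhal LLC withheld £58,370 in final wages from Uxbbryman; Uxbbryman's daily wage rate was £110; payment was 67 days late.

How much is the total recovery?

Liquidated damages (equal amount): £58,370
Penalty days: min(67, 30) = 30
Waiting-time penalty: 30 × £110 = £3,300
Subtotal: £58,370 + £58,370 + £3,300 = £120,040
Attorney fees: 20% of £120,040 = £24,008
Total award: £120,040 + £24,008 = £144,048

£144,048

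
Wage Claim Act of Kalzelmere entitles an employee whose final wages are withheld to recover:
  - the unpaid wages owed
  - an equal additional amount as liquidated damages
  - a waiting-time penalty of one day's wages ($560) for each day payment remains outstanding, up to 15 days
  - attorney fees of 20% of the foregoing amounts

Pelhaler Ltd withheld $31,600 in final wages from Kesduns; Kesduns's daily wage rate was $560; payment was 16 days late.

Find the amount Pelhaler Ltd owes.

Total award: $85,920

Liquidated damages (equal amount): $31,600
Penalty days: min(16, 15) = 15
Waiting-time penalty: 15 × $560 = $8,400
Subtotal: $31,600 + $31,600 + $8,400 = $71,600
Attorney fees: 20% of $71,600 = $14,320
Total award: $71,600 + $14,320 = $85,920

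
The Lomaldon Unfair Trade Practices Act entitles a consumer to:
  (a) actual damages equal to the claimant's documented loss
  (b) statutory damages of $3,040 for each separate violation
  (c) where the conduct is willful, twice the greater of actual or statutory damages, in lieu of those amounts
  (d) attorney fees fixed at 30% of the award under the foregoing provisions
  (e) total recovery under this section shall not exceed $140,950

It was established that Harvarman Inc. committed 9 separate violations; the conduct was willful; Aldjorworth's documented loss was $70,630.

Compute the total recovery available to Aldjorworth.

Statutory damages: 9 × $3,040 = $27,360
Greater of actual damages ($70,630) or statutory damages ($27,360): $70,630
Doubled: 2 × $70,630 = $141,260
Attorney fees: 30% of $141,260 = $42,378
Total before cap: $141,260 + $42,378 = $183,638
Cap at $140,950: $183,638 exceeds the cap → $140,950

$140,950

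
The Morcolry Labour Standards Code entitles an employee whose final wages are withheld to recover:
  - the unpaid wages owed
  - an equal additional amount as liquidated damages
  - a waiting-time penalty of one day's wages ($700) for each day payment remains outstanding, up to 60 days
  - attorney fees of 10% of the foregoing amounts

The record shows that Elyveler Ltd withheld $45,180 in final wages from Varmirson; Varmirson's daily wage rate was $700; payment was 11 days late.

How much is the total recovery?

Total award: $107,866

Liquidated damages (equal amount): $45,180
Penalty days: min(11, 60) = 11
Waiting-time penalty: 11 × $700 = $7,700
Subtotal: $45,180 + $45,180 + $7,700 = $98,060
Attorney fees: 10% of $98,060 = $9,806
Total award: $98,060 + $9,806 = $107,866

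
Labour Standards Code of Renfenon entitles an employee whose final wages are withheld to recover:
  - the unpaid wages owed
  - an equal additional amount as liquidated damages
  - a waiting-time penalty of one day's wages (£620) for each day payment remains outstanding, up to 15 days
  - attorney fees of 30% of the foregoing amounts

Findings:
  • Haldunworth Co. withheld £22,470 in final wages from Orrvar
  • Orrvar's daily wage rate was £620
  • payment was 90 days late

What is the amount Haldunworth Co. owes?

Liquidated damages (equal amount): £22,470
Penalty days: min(90, 15) = 15
Waiting-time penalty: 15 × £620 = £9,300
Subtotal: £22,470 + £22,470 + £9,300 = £54,240
Attorney fees: 30% of £54,240 = £16,272
Total award: £54,240 + £16,272 = £70,512

£70,512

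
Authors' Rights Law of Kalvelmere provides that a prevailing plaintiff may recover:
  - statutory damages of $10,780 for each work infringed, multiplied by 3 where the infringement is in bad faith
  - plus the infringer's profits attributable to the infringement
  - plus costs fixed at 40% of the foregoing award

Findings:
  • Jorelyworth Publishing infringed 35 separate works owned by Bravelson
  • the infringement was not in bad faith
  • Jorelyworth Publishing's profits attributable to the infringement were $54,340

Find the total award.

Statutory damages: 35 × $10,780 = $377,300
Infringement not in bad faith: no ×3 enhancement.
Combined award: $377,300 + $54,340 = $431,640
Costs: 40% of $431,640 = $172,656
Award plus costs: $431,640 + $172,656 = $604,296

$604,296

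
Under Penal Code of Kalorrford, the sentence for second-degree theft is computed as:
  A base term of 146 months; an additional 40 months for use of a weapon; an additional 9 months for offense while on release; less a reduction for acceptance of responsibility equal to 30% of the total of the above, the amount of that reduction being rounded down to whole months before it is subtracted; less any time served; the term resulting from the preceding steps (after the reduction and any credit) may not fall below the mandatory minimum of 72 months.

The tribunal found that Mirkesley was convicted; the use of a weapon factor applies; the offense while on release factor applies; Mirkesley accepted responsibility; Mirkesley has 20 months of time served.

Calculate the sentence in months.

117 months

Use of a weapon enhancement: +40 months
Offense while on release enhancement: +9 months
Adjusted term: 146 months + 40 months + 9 months = 195 months
Acceptance of responsibility reduction: 30% of 195 months = 58 months (rounded down)
After reduction: 195 − 58 = 137 months
Less time served: 137 months − 20 months = 117 months
Minimum 72 months: 117 months meets the minimum, no increase.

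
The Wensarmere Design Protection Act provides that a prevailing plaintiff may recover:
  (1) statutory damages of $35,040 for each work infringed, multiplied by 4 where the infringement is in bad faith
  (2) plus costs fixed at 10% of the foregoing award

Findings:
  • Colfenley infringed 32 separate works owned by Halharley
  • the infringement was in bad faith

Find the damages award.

Statutory damages: 32 × $35,040 = $1,121,280
Multiplied by 4: 4 × $1,121,280 = $4,485,120
Costs: 10% of $4,485,120 = $448,512
Award plus costs: $4,485,120 + $448,512 = $4,933,632

Award: $4,933,632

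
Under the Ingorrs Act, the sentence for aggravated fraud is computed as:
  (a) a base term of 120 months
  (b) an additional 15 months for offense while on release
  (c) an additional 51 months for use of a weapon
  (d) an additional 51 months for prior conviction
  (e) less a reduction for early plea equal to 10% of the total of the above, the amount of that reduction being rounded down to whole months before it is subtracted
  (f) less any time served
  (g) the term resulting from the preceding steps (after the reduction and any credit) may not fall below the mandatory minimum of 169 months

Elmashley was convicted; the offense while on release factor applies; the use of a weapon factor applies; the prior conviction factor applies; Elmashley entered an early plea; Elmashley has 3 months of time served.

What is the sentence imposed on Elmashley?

211 months

Offense while on release enhancement: +15 months
Use of a weapon enhancement: +51 months
Prior conviction enhancement: +51 months
Adjusted term: 120 months + 15 months + 51 months + 51 months = 237 months
Early plea reduction: 10% of 237 months = 23 months (rounded down)
After reduction: 237 − 23 = 214 months
Less time served: 214 months − 3 months = 211 months
Minimum 169 months: 211 months meets the minimum, no increase.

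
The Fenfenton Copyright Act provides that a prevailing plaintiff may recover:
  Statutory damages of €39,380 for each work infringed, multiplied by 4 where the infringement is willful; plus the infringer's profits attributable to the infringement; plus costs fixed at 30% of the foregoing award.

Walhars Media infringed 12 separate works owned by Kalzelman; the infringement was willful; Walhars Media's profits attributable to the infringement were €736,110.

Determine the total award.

Statutory damages: 12 × €39,380 = €472,560
Multiplied by 4: 4 × €472,560 = €1,890,240
Combined award: €1,890,240 + €736,110 = €2,626,350
Costs: 30% of €2,626,350 = €787,905
Award plus costs: €2,626,350 + €787,905 = €3,414,255

Award: €3,414,255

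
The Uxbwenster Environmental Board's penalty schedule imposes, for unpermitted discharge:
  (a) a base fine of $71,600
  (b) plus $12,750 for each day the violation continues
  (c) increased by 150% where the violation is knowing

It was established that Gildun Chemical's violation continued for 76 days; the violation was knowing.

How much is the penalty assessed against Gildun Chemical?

Per-day component: 76 × $12,750 = $969,000
Base plus per-day: $71,600 + $969,000 = $1,040,600
Enhancement: 150% of $1,040,600 = $1,560,900
Enhanced fine: $1,040,600 + $1,560,900 = $2,601,500

$2,601,500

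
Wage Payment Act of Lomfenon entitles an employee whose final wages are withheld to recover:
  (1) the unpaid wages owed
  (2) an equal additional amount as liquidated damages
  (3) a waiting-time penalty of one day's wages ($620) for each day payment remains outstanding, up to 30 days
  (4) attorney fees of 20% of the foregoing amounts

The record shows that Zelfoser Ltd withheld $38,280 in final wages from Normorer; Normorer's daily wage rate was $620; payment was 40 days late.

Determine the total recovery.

$114,192

Liquidated damages (equal amount): $38,280
Penalty days: min(40, 30) = 30
Waiting-time penalty: 30 × $620 = $18,600
Subtotal: $38,280 + $38,280 + $18,600 = $95,160
Attorney fees: 20% of $95,160 = $19,032
Total award: $95,160 + $19,032 = $114,192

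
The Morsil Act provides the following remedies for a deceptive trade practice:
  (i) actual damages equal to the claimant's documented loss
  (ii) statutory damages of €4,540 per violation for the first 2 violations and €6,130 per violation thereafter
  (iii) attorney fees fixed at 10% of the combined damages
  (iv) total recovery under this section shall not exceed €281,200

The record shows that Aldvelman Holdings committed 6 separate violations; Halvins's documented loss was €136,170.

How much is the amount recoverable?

€186,747

First 2 violations: 2 × €4,540 = €9,080
Remaining violations: (6 − 2) × €6,130 = €24,520
Statutory damages: €9,080 + €24,520 = €33,600
Combined damages: €136,170 + €33,600 = €169,770
Attorney fees: 10% of €169,770 = €16,977
Total before cap: €169,770 + €16,977 = €186,747
Cap at €281,200: €186,747 is within the cap, no reduction.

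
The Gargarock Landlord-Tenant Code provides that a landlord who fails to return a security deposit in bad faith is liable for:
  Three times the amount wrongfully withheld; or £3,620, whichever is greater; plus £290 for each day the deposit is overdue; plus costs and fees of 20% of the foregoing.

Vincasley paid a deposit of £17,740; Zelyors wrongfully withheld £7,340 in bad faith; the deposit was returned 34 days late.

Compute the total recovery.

Trebled: 3 × £7,340 = £22,020
Minimum £3,620: £22,020 meets the minimum, no increase.
Late-return penalty: 34 × £290 = £9,860
Damages plus late penalty: £22,020 + £9,860 = £31,880
Costs and fees: 20% of £31,880 = £6,376
Total recovery: £31,880 + £6,376 = £38,256

£38,256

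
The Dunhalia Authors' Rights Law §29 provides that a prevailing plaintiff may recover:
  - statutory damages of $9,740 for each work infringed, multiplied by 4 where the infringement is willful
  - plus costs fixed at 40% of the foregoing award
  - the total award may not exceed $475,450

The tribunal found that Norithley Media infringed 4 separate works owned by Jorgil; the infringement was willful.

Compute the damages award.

$218,176

Statutory damages: 4 × $9,740 = $38,960
Multiplied by 4: 4 × $38,960 = $155,840
Costs: 40% of $155,840 = $62,336
Award plus costs: $155,840 + $62,336 = $218,176
Cap at $475,450: $218,176 is within the cap, no reduction.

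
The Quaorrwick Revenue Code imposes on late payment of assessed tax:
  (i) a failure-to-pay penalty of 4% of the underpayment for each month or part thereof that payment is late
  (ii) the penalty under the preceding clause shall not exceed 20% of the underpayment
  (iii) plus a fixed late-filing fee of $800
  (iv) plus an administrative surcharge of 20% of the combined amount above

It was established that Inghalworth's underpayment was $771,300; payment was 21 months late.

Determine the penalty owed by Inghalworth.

Accrued rate: 4% × 21 = 84%, capped at 20% → 20%
Failure-to-pay penalty: 20% of $771,300 = $154,260
Penalty before surcharge: $154,260 + $800 = $155,060
Administrative surcharge: 20% of $155,060 = $31,012
Total penalty: $155,060 + $31,012 = $186,072

Penalty: $186,072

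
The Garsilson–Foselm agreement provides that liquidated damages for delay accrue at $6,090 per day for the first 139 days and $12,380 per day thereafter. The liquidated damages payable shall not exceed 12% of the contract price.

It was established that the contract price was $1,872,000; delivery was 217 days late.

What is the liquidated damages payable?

First 139 days: 139 × $6,090 = $846,510
Remaining days: (217 − 139) × $12,380 = $965,640
Accrued per-day damages: $846,510 + $965,640 = $1,812,150
Cap: 12% of $1,872,000 = $224,640
Cap at $224,640: $1,812,150 exceeds the cap → $224,640

$224,640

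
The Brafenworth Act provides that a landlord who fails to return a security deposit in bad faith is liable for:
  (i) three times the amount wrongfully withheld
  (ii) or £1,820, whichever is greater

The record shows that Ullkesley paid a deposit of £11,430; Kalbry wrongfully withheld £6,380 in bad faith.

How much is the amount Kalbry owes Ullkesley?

Trebled: 3 × £6,380 = £19,140
Minimum £1,820: £19,140 meets the minimum, no increase.

£19,140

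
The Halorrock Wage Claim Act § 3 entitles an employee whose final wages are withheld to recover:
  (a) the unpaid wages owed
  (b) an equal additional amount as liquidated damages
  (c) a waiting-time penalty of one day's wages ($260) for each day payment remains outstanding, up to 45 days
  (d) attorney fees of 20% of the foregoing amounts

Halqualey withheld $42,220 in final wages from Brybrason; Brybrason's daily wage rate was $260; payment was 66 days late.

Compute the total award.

$115,368

Liquidated damages (equal amount): $42,220
Penalty days: min(66, 45) = 45
Waiting-time penalty: 45 × $260 = $11,700
Subtotal: $42,220 + $42,220 + $11,700 = $96,140
Attorney fees: 20% of $96,140 = $19,228
Total award: $96,140 + $19,228 = $115,368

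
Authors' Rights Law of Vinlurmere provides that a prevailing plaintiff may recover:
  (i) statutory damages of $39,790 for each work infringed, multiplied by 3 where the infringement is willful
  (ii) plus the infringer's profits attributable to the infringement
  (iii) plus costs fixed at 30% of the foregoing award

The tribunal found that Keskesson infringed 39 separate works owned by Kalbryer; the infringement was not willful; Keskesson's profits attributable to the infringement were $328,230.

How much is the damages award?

Statutory damages: 39 × $39,790 = $1,551,810
Infringement not willful: no ×3 enhancement.
Combined award: $1,551,810 + $328,230 = $1,880,040
Costs: 30% of $1,880,040 = $564,012
Award plus costs: $1,880,040 + $564,012 = $2,444,052

Award: $2,444,052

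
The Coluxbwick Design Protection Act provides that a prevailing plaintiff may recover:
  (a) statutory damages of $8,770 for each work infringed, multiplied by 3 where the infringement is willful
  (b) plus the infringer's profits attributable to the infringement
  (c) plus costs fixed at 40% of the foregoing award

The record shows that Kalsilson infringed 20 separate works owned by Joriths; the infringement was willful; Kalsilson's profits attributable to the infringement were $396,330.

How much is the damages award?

$1,291,542

Statutory damages: 20 × $8,770 = $175,400
Trebled: 3 × $175,400 = $526,200
Combined award: $526,200 + $396,330 = $922,530
Costs: 40% of $922,530 = $369,012
Award plus costs: $922,530 + $369,012 = $1,291,542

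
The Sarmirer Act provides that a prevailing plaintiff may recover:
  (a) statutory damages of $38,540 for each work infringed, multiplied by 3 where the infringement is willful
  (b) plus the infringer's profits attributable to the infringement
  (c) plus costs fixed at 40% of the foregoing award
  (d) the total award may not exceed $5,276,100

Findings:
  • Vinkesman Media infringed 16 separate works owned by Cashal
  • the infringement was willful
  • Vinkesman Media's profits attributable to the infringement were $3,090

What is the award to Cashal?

Statutory damages: 16 × $38,540 = $616,640
Trebled: 3 × $616,640 = $1,849,920
Combined award: $1,849,920 + $3,090 = $1,853,010
Costs: 40% of $1,853,010 = $741,204
Award plus costs: $1,853,010 + $741,204 = $2,594,214
Cap at $5,276,100: $2,594,214 is within the cap, no reduction.

$2,594,214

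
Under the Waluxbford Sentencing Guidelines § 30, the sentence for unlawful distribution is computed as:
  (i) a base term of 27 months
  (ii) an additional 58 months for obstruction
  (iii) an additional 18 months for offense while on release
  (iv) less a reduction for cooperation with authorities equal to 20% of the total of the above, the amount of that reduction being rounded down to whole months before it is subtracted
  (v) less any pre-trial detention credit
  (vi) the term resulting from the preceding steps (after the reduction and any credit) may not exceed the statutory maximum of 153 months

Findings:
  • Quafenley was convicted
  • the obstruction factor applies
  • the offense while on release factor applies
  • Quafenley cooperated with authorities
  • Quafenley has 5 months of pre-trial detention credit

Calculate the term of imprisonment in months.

78 months

Obstruction enhancement: +58 months
Offense while on release enhancement: +18 months
Adjusted term: 27 months + 58 months + 18 months = 103 months
Cooperation with authorities reduction: 20% of 103 months = 20 months (rounded down)
After reduction: 103 − 20 = 83 months
Less pre-trial detention credit: 83 months − 5 months = 78 months
Cap at 153 months: 78 months is within the cap, no reduction.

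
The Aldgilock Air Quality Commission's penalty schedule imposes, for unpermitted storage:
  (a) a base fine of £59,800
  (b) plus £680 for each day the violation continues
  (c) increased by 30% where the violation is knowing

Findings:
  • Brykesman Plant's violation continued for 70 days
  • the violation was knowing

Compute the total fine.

£139,620

Per-day component: 70 × £680 = £47,600
Base plus per-day: £59,800 + £47,600 = £107,400
Enhancement: 30% of £107,400 = £32,220
Enhanced fine: £107,400 + £32,220 = £139,620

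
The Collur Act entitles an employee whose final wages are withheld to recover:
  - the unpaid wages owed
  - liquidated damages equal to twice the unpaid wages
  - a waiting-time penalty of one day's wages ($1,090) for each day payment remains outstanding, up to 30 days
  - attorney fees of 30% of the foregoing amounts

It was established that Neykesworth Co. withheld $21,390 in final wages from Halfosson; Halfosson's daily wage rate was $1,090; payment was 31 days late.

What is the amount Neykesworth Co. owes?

Doubled: 2 × $21,390 = $42,780
Penalty days: min(31, 30) = 30
Waiting-time penalty: 30 × $1,090 = $32,700
Subtotal: $21,390 + $42,780 + $32,700 = $96,870
Attorney fees: 30% of $96,870 = $29,061
Total award: $96,870 + $29,061 = $125,931

$125,931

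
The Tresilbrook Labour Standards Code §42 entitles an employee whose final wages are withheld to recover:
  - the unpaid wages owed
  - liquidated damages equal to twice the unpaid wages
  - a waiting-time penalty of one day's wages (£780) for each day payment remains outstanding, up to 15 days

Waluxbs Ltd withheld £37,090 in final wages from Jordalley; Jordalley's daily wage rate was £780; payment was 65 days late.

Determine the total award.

Doubled: 2 × £37,090 = £74,180
Penalty days: min(65, 15) = 15
Waiting-time penalty: 15 × £780 = £11,700
Total award: £37,090 + £74,180 + £11,700 = £122,970

£122,970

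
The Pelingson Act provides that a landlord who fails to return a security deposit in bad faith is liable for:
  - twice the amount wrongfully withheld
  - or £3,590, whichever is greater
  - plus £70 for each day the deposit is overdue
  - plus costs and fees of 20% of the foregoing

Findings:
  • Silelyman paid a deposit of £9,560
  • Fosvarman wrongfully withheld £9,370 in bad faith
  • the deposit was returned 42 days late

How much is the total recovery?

Doubled: 2 × £9,370 = £18,740
Minimum £3,590: £18,740 meets the minimum, no increase.
Late-return penalty: 42 × £70 = £2,940
Damages plus late penalty: £18,740 + £2,940 = £21,680
Costs and fees: 20% of £21,680 = £4,336
Total recovery: £21,680 + £4,336 = £26,016

£26,016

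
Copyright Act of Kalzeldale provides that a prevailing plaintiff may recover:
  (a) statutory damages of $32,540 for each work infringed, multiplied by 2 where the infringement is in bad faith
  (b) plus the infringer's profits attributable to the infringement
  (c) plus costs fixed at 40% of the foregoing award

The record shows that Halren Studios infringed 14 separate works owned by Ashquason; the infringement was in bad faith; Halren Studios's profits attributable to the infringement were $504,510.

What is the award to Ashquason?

$1,981,882

Statutory damages: 14 × $32,540 = $455,560
Doubled: 2 × $455,560 = $911,120
Combined award: $911,120 + $504,510 = $1,415,630
Costs: 40% of $1,415,630 = $566,252
Award plus costs: $1,415,630 + $566,252 = $1,981,882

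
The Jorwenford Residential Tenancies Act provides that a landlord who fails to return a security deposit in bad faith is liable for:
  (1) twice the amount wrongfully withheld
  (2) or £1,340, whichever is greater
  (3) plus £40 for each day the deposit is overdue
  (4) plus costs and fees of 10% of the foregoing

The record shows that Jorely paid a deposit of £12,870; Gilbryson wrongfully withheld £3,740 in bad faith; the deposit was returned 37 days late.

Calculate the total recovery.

Recovery: £9,856

Doubled: 2 × £3,740 = £7,480
Minimum £1,340: £7,480 meets the minimum, no increase.
Late-return penalty: 37 × £40 = £1,480
Damages plus late penalty: £7,480 + £1,480 = £8,960
Costs and fees: 10% of £8,960 = £896
Total recovery: £8,960 + £896 = £9,856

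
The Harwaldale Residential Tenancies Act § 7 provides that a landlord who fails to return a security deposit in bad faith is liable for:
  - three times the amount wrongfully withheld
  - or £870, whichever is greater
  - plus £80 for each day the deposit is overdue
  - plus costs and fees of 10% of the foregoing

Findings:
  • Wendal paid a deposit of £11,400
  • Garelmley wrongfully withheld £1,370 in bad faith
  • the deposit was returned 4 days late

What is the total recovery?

£4,873

Trebled: 3 × £1,370 = £4,110
Minimum £870: £4,110 meets the minimum, no increase.
Late-return penalty: 4 × £80 = £320
Damages plus late penalty: £4,110 + £320 = £4,430
Costs and fees: 10% of £4,430 = £443
Total recovery: £4,430 + £443 = £4,873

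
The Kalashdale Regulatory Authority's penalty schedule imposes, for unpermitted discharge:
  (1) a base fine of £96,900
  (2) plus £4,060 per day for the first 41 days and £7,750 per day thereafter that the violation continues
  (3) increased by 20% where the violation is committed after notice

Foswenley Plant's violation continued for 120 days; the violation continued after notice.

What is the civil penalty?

First 41 days: 41 × £4,060 = £166,460
Remaining days: (120 − 41) × £7,750 = £612,250
Per-day component: £166,460 + £612,250 = £778,710
Base plus per-day: £96,900 + £778,710 = £875,610
Enhancement: 20% of £875,610 = £175,122
Enhanced fine: £875,610 + £175,122 = £1,050,732

£1,050,732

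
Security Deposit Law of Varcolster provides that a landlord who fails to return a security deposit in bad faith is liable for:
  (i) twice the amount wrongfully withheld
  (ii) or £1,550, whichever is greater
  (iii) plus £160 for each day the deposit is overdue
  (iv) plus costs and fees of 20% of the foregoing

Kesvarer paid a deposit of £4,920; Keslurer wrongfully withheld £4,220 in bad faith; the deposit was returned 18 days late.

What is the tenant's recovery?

£13,584

Doubled: 2 × £4,220 = £8,440
Minimum £1,550: £8,440 meets the minimum, no increase.
Late-return penalty: 18 × £160 = £2,880
Damages plus late penalty: £8,440 + £2,880 = £11,320
Costs and fees: 20% of £11,320 = £2,264
Total recovery: £11,320 + £2,264 = £13,584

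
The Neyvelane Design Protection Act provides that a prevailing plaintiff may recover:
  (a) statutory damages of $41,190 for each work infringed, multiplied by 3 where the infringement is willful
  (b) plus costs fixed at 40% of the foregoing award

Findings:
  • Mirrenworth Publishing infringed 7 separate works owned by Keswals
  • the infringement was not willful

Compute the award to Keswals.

$403,662

Statutory damages: 7 × $41,190 = $288,330
Infringement not willful: no ×3 enhancement.
Costs: 40% of $288,330 = $115,332
Award plus costs: $288,330 + $115,332 = $403,662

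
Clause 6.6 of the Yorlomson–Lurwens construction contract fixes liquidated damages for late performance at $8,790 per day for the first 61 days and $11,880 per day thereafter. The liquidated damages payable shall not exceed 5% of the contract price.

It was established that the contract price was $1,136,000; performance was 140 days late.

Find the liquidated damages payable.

$56,800

First 61 days: 61 × $8,790 = $536,190
Remaining days: (140 − 61) × $11,880 = $938,520
Accrued per-day damages: $536,190 + $938,520 = $1,474,710
Cap: 5% of $1,136,000 = $56,800
Cap at $56,800: $1,474,710 exceeds the cap → $56,800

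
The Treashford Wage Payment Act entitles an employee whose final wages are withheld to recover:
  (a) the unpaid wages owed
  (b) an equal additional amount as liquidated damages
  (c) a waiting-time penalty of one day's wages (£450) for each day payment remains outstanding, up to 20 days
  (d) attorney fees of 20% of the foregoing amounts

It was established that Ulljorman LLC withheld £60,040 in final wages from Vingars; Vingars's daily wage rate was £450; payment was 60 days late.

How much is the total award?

£154,896

Liquidated damages (equal amount): £60,040
Penalty days: min(60, 20) = 20
Waiting-time penalty: 20 × £450 = £9,000
Subtotal: £60,040 + £60,040 + £9,000 = £129,080
Attorney fees: 20% of £129,080 = £25,816
Total award: £129,080 + £25,816 = £154,896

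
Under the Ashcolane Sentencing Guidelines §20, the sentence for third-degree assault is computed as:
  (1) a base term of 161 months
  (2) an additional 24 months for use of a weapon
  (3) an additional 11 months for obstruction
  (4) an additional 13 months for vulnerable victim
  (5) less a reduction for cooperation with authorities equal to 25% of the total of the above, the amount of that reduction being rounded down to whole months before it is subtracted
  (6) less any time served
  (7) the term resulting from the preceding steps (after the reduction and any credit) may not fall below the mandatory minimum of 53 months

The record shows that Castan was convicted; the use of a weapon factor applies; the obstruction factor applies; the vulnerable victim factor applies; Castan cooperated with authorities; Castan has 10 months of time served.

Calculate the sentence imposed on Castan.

147 months

Use of a weapon enhancement: +24 months
Obstruction enhancement: +11 months
Vulnerable victim enhancement: +13 months
Adjusted term: 161 months + 24 months + 11 months + 13 months = 209 months
Cooperation with authorities reduction: 25% of 209 months = 52 months (rounded down)
After reduction: 209 − 52 = 157 months
Less time served: 157 months − 10 months = 147 months
Minimum 53 months: 147 months meets the minimum, no increase.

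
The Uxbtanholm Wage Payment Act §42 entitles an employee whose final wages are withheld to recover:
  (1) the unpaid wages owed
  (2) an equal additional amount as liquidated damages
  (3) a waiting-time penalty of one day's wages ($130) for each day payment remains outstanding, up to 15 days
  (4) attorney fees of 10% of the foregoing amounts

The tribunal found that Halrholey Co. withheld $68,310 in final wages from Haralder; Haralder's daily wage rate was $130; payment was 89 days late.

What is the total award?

Liquidated damages (equal amount): $68,310
Penalty days: min(89, 15) = 15
Waiting-time penalty: 15 × $130 = $1,950
Subtotal: $68,310 + $68,310 + $1,950 = $138,570
Attorney fees: 10% of $138,570 = $13,857
Total award: $138,570 + $13,857 = $152,427

Total award: $152,427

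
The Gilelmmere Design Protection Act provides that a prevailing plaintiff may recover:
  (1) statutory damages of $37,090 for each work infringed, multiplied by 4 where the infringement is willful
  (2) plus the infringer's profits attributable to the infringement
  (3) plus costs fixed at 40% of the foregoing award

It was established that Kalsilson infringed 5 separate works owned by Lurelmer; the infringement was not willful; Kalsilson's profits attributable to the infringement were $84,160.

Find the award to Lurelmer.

Statutory damages: 5 × $37,090 = $185,450
Infringement not willful: no ×4 enhancement.
Combined award: $185,450 + $84,160 = $269,610
Costs: 40% of $269,610 = $107,844
Award plus costs: $269,610 + $107,844 = $377,454

$377,454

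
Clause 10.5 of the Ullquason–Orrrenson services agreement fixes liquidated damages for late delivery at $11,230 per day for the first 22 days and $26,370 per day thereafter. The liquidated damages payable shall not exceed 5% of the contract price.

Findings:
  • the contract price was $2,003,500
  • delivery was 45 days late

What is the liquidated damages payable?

$100,175

First 22 days: 22 × $11,230 = $247,060
Remaining days: (45 − 22) × $26,370 = $606,510
Accrued per-day damages: $247,060 + $606,510 = $853,570
Cap: 5% of $2,003,500 = $100,175
Cap at $100,175: $853,570 exceeds the cap → $100,175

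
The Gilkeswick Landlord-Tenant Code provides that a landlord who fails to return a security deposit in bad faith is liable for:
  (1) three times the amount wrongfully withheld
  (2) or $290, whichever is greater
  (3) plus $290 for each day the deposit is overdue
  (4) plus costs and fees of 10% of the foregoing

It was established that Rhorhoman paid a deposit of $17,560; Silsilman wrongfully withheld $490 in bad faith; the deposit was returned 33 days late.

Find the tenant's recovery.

Trebled: 3 × $490 = $1,470
Minimum $290: $1,470 meets the minimum, no increase.
Late-return penalty: 33 × $290 = $9,570
Damages plus late penalty: $1,470 + $9,570 = $11,040
Costs and fees: 10% of $11,040 = $1,104
Total recovery: $11,040 + $1,104 = $12,144

$12,144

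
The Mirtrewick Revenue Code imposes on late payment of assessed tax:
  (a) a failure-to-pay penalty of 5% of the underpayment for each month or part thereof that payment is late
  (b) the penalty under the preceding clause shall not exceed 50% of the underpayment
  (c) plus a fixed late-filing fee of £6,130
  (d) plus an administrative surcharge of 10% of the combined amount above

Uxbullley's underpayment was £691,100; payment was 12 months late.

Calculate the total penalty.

Accrued rate: 5% × 12 = 60%, capped at 50% → 50%
Failure-to-pay penalty: 50% of £691,100 = £345,550
Penalty before surcharge: £345,550 + £6,130 = £351,680
Administrative surcharge: 10% of £351,680 = £35,168
Total penalty: £351,680 + £35,168 = £386,848

£386,848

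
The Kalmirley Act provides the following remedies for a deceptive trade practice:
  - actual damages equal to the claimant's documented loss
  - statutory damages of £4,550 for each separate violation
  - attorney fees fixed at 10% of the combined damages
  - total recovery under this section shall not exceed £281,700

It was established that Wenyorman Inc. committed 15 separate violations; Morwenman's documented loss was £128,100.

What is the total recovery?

£215,985

Statutory damages: 15 × £4,550 = £68,250
Combined damages: £128,100 + £68,250 = £196,350
Attorney fees: 10% of £196,350 = £19,635
Total before cap: £196,350 + £19,635 = £215,985
Cap at £281,700: £215,985 is within the cap, no reduction.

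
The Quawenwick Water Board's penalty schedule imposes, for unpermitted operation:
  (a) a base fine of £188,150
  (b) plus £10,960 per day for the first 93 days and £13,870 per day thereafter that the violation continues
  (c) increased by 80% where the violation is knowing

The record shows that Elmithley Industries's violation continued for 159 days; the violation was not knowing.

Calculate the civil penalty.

First 93 days: 93 × £10,960 = £1,019,280
Remaining days: (159 − 93) × £13,870 = £915,420
Per-day component: £1,019,280 + £915,420 = £1,934,700
Base plus per-day: £188,150 + £1,934,700 = £2,122,850
The violation was not knowing: no 80% increase.

£2,122,850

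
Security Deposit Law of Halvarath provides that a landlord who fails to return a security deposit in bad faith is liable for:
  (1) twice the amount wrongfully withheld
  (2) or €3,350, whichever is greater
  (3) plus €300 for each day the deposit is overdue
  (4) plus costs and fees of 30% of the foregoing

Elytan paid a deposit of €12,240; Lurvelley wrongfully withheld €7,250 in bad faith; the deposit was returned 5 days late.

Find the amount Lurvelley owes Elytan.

Doubled: 2 × €7,250 = €14,500
Minimum €3,350: €14,500 meets the minimum, no increase.
Late-return penalty: 5 × €300 = €1,500
Damages plus late penalty: €14,500 + €1,500 = €16,000
Costs and fees: 30% of €16,000 = €4,800
Total recovery: €16,000 + €4,800 = €20,800

€20,800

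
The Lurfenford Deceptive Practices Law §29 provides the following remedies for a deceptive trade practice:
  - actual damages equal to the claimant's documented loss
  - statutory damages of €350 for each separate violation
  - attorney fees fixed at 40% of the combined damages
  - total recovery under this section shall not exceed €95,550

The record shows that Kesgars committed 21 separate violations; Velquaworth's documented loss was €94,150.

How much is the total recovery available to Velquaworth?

€95,550

Statutory damages: 21 × €350 = €7,350
Combined damages: €94,150 + €7,350 = €101,500
Attorney fees: 40% of €101,500 = €40,600
Total before cap: €101,500 + €40,600 = €142,100
Cap at €95,550: €142,100 exceeds the cap → €95,550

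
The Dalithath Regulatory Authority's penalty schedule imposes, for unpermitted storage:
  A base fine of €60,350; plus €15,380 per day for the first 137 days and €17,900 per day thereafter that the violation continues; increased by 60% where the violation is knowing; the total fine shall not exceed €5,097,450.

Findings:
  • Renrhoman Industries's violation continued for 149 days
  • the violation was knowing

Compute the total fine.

€3,811,536

First 137 days: 137 × €15,380 = €2,107,060
Remaining days: (149 − 137) × €17,900 = €214,800
Per-day component: €2,107,060 + €214,800 = €2,321,860
Base plus per-day: €60,350 + €2,321,860 = €2,382,210
Enhancement: 60% of €2,382,210 = €1,429,326
Enhanced fine: €2,382,210 + €1,429,326 = €3,811,536
Cap at €5,097,450: €3,811,536 is within the cap, no reduction.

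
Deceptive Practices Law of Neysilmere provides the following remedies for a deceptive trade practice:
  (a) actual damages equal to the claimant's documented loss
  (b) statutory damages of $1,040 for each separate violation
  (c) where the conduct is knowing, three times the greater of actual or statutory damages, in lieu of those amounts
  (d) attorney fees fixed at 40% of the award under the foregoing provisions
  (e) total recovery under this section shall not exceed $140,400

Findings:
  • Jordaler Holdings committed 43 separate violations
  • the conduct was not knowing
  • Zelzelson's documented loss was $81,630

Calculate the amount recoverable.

Statutory damages: 43 × $1,040 = $44,720
Conduct not knowing: the in-lieu enhancement does not apply.
Actual plus statutory damages: $81,630 + $44,720 = $126,350
Attorney fees: 40% of $126,350 = $50,540
Total before cap: $126,350 + $50,540 = $176,890
Cap at $140,400: $176,890 exceeds the cap → $140,400

$140,400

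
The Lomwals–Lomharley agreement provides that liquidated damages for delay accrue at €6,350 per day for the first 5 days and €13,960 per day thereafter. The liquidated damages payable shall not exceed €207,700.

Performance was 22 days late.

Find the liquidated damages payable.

First 5 days: 5 × €6,350 = €31,750
Remaining days: (22 − 5) × €13,960 = €237,320
Accrued per-day damages: €31,750 + €237,320 = €269,070
Cap at €207,700: €269,070 exceeds the cap → €207,700

€207,700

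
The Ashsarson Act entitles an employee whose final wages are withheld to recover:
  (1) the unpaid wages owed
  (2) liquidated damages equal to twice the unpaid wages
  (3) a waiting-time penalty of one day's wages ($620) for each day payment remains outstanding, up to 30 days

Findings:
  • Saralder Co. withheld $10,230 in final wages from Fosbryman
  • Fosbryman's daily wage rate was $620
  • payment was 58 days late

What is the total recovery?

Doubled: 2 × $10,230 = $20,460
Penalty days: min(58, 30) = 30
Waiting-time penalty: 30 × $620 = $18,600
Total award: $10,230 + $20,460 + $18,600 = $49,290

$49,290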